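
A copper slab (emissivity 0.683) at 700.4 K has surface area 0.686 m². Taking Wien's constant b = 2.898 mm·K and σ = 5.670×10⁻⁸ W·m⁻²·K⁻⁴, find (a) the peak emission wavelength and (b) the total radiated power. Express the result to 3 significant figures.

(a) λ_max = b/T = 2.898×10⁻³/700.4 = 4.138×10⁻⁶ m = 4.14 μm.
Area A = 0.686 m².
(b) P = εσAT⁴ = 0.683×5.670×10⁻⁸×0.686×(700.4)⁴ = 6.39×10³ W.

λ_max ≈ 4.14 μm; P ≈ 6.39×10³ W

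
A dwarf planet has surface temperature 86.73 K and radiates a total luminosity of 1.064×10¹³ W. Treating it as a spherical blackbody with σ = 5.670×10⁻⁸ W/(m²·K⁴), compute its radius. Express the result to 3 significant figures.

L = 4πR²σT⁴ ⇒ R = √(L/(4πσT⁴)).
σT⁴ = 3.20819 W/m², so R = √(1.064×10¹³/(4π×3.20819)) = 5.14×10⁵ m.

R ≈ 5.14×10⁵ m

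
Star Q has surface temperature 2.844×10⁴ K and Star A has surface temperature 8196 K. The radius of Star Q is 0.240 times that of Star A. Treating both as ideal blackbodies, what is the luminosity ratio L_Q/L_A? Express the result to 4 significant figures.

L_Q/L_A ≈ 8.351

L ∝ R²T⁴, so L_Q/L_A = (R_Q/R_A)²(T_Q/T_A)⁴ = (0.240)² × (2.844×10⁴/8196)⁴ = 0.0576 × 144.981 = 8.351.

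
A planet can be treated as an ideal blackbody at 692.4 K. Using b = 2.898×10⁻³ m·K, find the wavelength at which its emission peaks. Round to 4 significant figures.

λ_max ≈ 4.185 μm

Wien's displacement law: λ_max = b/T = (2.898×10⁻³ m·K)/(692.4 K) = 4.1854×10⁻⁶ m.
That is 4.185 μm, in the infrared range.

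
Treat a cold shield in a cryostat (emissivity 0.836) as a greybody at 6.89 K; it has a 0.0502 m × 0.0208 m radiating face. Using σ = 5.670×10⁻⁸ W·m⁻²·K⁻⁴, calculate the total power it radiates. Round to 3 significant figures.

Area A = 0.0502 × 0.0208 = 1.04416×10⁻³ m².
P = εσAT⁴ = 0.836 × 5.670×10⁻⁸ × 1.04416×10⁻³ × (6.89)⁴ = 1.12×10⁻⁷ W.

P ≈ 1.12×10⁻⁷ W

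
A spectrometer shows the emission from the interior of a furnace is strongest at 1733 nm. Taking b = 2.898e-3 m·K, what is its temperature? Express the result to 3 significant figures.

Wien's law gives T = b/λ_max = (2.898×10⁻³ m·K)/(1.733×10⁻⁶ m) = 1.67×10³ K.

T ≈ 1.67×10³ K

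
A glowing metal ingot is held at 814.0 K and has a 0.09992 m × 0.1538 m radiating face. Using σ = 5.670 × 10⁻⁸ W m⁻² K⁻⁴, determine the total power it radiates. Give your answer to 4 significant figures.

Area A = 0.09992 × 0.1538 = 0.0153677 m².
P = σAT⁴ = 5.670×10⁻⁸ × 0.0153677 × (814.0)⁴ = 382.6 W.

P ≈ 382.6 W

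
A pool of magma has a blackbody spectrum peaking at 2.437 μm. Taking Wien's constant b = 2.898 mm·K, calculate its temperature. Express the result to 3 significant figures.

Wien's law gives T = b/λ_max = (2.898×10⁻³ m·K)/(2.437×10⁻⁶ m) = 1.19×10³ K.

T ≈ 1.19×10³ K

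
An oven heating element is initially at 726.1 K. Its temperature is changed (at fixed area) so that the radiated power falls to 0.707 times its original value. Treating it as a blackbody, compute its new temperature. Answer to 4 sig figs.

P ∝ T⁴, so T₂/T₁ = (P₂/P₁)^(1/4) = (0.707)^(1/4) = 0.916969.
T₂ = 726.1 × 0.916969 = 665.8 K.

T₂ ≈ 665.8 K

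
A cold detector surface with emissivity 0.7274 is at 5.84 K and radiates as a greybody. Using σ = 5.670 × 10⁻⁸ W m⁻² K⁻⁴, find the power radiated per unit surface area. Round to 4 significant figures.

Stefan–Boltzmann: I = εσT⁴ = 0.7274 × 5.670×10⁻⁸ × (5.84)⁴ = 4.797×10⁻⁵ W/m².

I ≈ 4.797×10⁻⁵ W/m²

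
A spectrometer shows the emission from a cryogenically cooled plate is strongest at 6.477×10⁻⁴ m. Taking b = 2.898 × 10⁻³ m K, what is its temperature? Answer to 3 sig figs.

T ≈ 4.47 K

Wien's law gives T = b/λ_max = (2.898×10⁻³ m·K)/(6.477×10⁻⁴ m) = 4.47 K.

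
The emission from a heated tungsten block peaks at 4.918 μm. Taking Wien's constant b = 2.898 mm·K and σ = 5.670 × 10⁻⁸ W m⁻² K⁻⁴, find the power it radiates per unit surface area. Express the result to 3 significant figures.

Wien's law: T = b/λ_max = 2.898×10⁻³/4.918×10⁻⁶ = 589.264 K.
Then I = σT⁴ = 5.670×10⁻⁸×(589.264)⁴ = 6.84×10³ W/m².

I ≈ 6.84×10³ W/m²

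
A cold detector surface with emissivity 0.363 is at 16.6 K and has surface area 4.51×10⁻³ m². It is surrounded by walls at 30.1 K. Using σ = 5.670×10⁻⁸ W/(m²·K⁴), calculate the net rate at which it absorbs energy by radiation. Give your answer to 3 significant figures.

Net gain ≈ 6.91×10⁻⁵ W

Area A = 4.51×10⁻³ m².
Net radiated power P_net = εσA(T⁴ − T₀⁴) = 0.363×5.670×10⁻⁸×4.51×10⁻³×(16.6⁴ − 30.1⁴).
T⁴ − T₀⁴ = 75933.3 − 8.20854×10⁵ = -7.44921×10⁵ K⁴, so P_net = -6.91×10⁻⁵ W — negative, meaning a net gain of 6.91×10⁻⁵ W.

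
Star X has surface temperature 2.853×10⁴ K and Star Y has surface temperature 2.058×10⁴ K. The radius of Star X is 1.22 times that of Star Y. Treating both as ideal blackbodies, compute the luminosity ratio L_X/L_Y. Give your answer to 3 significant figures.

L ∝ R²T⁴, so L_X/L_Y = (R_X/R_Y)²(T_X/T_Y)⁴ = (1.22)² × (2.853×10⁴/2.058×10⁴)⁴ = 1.4884 × 3.69339 = 5.50.

L_X/L_Y ≈ 5.50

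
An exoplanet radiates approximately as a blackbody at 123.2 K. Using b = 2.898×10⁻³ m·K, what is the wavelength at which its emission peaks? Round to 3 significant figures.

λ_max ≈ 23.5 μm

Wien's displacement law: λ_max = b/T = (2.898×10⁻³ m·K)/(123.2 K) = 2.352×10⁻⁵ m.
That is 23.5 μm, in the infrared range.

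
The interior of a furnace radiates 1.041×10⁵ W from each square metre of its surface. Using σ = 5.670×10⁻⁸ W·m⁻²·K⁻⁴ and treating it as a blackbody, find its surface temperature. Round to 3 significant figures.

T ≈ 1.16×10³ K

I = σT⁴, so T = (I/σ)^(1/4) = (1.041×10⁵/(5.670×10⁻⁸))^(1/4) = 1.16×10³ K.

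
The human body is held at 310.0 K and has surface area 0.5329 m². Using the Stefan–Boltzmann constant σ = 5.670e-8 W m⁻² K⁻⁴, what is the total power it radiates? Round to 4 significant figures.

P ≈ 279.0 W

Area A = 0.5329 m².
P = σAT⁴ = 5.670×10⁻⁸ × 0.5329 × (310.0)⁴ = 279.0 W.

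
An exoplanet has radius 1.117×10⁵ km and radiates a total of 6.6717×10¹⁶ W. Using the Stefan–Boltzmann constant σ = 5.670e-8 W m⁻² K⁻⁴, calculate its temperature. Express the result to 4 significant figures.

Surface area A = 4πR² = 4π(1.117×10⁸ m)² = 1.56789×10¹⁷ m².
P = σAT⁴ ⇒ T = (P/(σA))^(1/4) = (6.6717×10¹⁶/(5.670×10⁻⁸×1.56789×10¹⁷))^(1/4) = 52.34 K.

T ≈ 52.34 K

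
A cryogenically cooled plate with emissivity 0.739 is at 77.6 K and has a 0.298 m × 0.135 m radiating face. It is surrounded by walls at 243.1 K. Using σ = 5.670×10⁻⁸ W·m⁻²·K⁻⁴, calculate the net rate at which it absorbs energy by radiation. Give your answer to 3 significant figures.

Net gain ≈ 5.83 W

Area A = 0.298 × 0.135 = 0.04023 m².
Net radiated power P_net = εσA(T⁴ − T₀⁴) = 0.739×5.670×10⁻⁸×0.04023×(77.6⁴ − 243.1⁴).
T⁴ − T₀⁴ = 3.62616×10⁷ − 3.49253×10⁹ = -3.45627×10⁹ K⁴, so P_net = -5.83 W — negative, meaning a net gain of 5.83 W.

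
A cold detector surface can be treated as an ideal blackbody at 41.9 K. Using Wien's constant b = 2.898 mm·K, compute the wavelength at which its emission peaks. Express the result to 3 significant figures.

Wien's displacement law: λ_max = b/T = (2.898×10⁻³ m·K)/(41.9 K) = 6.916×10⁻⁵ m.
That is 69.2 μm, in the infrared range.

λ_max ≈ 69.2 μm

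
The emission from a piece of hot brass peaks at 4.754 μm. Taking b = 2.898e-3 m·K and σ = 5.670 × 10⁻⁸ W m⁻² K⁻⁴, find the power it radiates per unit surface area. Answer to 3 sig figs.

I ≈ 7.83×10³ W/m²

Wien's law: T = b/λ_max = 2.898×10⁻³/4.754×10⁻⁶ = 609.592 K.
Then I = σT⁴ = 5.670×10⁻⁸×(609.592)⁴ = 7.83×10³ W/m².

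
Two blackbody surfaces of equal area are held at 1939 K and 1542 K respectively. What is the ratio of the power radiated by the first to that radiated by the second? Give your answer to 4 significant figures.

P₁/P₂ ≈ 2.500

With equal areas, P₁/P₂ = (T₁/T₂)⁴ = (1939/1542)⁴ = 2.500.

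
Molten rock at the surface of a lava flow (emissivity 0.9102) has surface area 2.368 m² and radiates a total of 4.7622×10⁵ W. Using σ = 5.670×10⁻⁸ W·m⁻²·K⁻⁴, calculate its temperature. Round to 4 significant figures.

T ≈ 1405 K

Area A = 2.368 m².
P = εσAT⁴ ⇒ T = (P/(εσA))^(1/4) = (4.7622×10⁵/(0.9102×5.670×10⁻⁸×2.368))^(1/4) = 1405 K.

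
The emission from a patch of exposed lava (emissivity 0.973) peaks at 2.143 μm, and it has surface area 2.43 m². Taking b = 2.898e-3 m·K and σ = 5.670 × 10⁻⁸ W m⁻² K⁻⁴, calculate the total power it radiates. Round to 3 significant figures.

Wien's law: T = b/λ_max = 2.898×10⁻³/2.143×10⁻⁶ = 1352.31 K.
Area A = 2.43 m².
Then P = εσAT⁴ = 0.973×5.670×10⁻⁸×2.43×(1352.31)⁴ = 4.48×10⁵ W.

P ≈ 4.48×10⁵ W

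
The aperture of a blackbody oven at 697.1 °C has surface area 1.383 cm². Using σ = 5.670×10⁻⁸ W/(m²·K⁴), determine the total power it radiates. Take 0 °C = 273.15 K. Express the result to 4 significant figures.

P ≈ 6.949 W

T = 697.1 °C + 273.15 = 970.25 K.
Area A = 1.383 cm² = 1.383×10⁻⁴ m².
P = σAT⁴ = 5.670×10⁻⁸ × 1.383×10⁻⁴ × (970.25)⁴ = 6.949 W.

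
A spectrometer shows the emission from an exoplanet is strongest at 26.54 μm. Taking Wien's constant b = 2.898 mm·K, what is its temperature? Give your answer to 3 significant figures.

Wien's law gives T = b/λ_max = (2.898×10⁻³ m·K)/(2.654×10⁻⁵ m) = 109 K.

T ≈ 109 K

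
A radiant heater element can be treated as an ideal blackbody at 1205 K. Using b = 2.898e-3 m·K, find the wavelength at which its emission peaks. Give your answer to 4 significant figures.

λ_max ≈ 2.405 μm

Wien's displacement law: λ_max = b/T = (2.898×10⁻³ m·K)/(1205 K) = 2.4050×10⁻⁶ m.
That is 2.405 μm, in the infrared range.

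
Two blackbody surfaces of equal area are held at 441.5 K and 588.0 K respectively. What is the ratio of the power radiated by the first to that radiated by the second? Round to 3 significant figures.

With equal areas, P₁/P₂ = (T₁/T₂)⁴ = (441.5/588.0)⁴ = 0.318.

P₁/P₂ ≈ 0.318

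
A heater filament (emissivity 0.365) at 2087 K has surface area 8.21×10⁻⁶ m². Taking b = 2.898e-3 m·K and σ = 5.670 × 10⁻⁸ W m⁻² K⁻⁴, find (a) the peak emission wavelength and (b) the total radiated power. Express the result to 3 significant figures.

λ_max ≈ 1.39×10³ nm; P ≈ 3.22 W

(a) λ_max = b/T = 2.898×10⁻³/2087 = 1.389×10⁻⁶ m = 1.39×10³ nm.
Area A = 8.21×10⁻⁶ m².
(b) P = εσAT⁴ = 0.365×5.670×10⁻⁸×8.21×10⁻⁶×(2087)⁴ = 3.22 W.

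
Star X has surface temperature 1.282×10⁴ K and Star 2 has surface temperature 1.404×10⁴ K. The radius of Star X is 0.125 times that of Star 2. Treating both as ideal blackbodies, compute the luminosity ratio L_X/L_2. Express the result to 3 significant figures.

L ∝ R²T⁴, so L_X/L_2 = (R_X/R_2)²(T_X/T_2)⁴ = (0.125)² × (1.282×10⁴/1.404×10⁴)⁴ = 0.015625 × 0.695158 = 0.0109.

L_X/L_2 ≈ 0.0109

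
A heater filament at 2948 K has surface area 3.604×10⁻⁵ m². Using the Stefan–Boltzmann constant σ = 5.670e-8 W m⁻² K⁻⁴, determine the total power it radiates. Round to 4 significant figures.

Area A = 3.604×10⁻⁵ m².
P = σAT⁴ = 5.670×10⁻⁸ × 3.604×10⁻⁵ × (2948)⁴ = 154.3 W.

P ≈ 154.3 W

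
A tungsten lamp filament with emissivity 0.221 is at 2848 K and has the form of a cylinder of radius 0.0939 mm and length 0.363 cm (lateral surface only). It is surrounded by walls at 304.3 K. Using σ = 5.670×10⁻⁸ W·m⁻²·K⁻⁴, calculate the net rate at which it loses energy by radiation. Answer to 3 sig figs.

Net loss ≈ 1.77 W

Lateral area A = 2πrL = 2π×9.39×10⁻⁵×3.63×10⁻³ = 2.14167×10⁻⁶ m².
Net radiated power P_net = εσA(T⁴ − T₀⁴) = 0.221×5.670×10⁻⁸×2.14167×10⁻⁶×(2848⁴ − 304.3⁴).
T⁴ − T₀⁴ = 6.57900×10¹³ − 8.57448×10⁹ = 6.57814×10¹³ K⁴, so P_net = 1.77 W.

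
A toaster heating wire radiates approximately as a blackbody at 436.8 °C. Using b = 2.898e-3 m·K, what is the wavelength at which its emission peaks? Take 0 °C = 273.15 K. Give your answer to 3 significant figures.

λ_max ≈ 4.08 μm

T = 436.8 °C + 273.15 = 709.95 K.
Wien's displacement law: λ_max = b/T = (2.898×10⁻³ m·K)/(709.95 K) = 4.082×10⁻⁶ m.
That is 4.08 μm, in the infrared range.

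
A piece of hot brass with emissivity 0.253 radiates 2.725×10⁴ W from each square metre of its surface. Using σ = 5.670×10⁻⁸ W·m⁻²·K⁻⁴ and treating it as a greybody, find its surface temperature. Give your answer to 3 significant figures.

I = εσT⁴, so T = (I/εσ)^(1/4) = (2.725×10⁴/(0.253×5.670×10⁻⁸))^(1/4) = 1.17×10³ K.

T ≈ 1.17×10³ K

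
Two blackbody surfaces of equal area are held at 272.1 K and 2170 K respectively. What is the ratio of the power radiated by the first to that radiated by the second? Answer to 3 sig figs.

P₁/P₂ ≈ 2.47×10⁻⁴

With equal areas, P₁/P₂ = (T₁/T₂)⁴ = (272.1/2170)⁴ = 2.47×10⁻⁴.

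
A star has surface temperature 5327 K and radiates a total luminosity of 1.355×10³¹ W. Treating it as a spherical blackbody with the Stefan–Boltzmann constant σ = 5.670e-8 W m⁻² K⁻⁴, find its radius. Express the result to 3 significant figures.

R ≈ 1.54×10¹¹ m

L = 4πR²σT⁴ ⇒ R = √(L/(4πσT⁴)).
σT⁴ = 4.56577×10⁷ W/m², so R = √(1.355×10³¹/(4π×4.56577×10⁷)) = 1.54×10¹¹ m.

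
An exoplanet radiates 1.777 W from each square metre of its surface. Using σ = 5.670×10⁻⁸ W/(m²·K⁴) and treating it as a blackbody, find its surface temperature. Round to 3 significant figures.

I = σT⁴, so T = (I/σ)^(1/4) = (1.777/(5.670×10⁻⁸))^(1/4) = 74.8 K.

T ≈ 74.8 K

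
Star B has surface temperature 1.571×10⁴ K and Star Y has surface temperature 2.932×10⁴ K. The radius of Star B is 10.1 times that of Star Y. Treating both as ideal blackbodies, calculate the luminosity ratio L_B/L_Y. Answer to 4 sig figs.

L ∝ R²T⁴, so L_B/L_Y = (R_B/R_Y)²(T_B/T_Y)⁴ = (10.1)² × (1.571×10⁴/2.932×10⁴)⁴ = 102.01 × 0.0824231 = 8.408.

L_B/L_Y ≈ 8.408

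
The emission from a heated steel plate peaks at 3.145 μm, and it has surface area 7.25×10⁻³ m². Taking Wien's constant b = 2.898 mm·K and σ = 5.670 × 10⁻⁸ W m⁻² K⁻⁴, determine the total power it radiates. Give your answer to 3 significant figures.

Wien's law: T = b/λ_max = 2.898×10⁻³/3.145×10⁻⁶ = 921.463 K.
Area A = 7.25×10⁻³ m².
Then P = σAT⁴ = 5.670×10⁻⁸×7.25×10⁻³×(921.463)⁴ = 296 W.

P ≈ 296 W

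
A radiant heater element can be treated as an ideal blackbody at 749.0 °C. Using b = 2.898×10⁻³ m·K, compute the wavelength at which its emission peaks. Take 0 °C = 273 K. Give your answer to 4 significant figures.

λ_max ≈ 2836 nm

T = 749.0 °C + 273 = 1022.0 K.
Wien's displacement law: λ_max = b/T = (2.898×10⁻³ m·K)/(1022.0 K) = 2.8356×10⁻⁶ m.
That is 2836 nm, in the infrared range.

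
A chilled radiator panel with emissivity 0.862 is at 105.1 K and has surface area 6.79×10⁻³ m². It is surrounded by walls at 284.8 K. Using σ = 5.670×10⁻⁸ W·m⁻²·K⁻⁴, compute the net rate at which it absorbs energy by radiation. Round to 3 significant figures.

Net gain ≈ 2.14 W

Area A = 6.79×10⁻³ m².
Net radiated power P_net = εσA(T⁴ − T₀⁴) = 0.862×5.670×10⁻⁸×6.79×10⁻³×(105.1⁴ − 284.8⁴).
T⁴ − T₀⁴ = 1.22014×10⁸ − 6.57900×10⁹ = -6.45699×10⁹ K⁴, so P_net = -2.14 W — negative, meaning a net gain of 2.14 W.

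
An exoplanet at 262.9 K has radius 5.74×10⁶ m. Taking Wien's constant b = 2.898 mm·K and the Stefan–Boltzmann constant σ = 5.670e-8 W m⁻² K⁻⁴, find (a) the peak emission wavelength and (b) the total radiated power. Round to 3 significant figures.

(a) λ_max = b/T = 2.898×10⁻³/262.9 = 1.102×10⁻⁵ m = 11.0 μm.
Surface area A = 4πR² = 4π(5.74×10⁶ m)² = 4.14032×10¹⁴ m².
(b) P = σAT⁴ = 5.670×10⁻⁸×4.14032×10¹⁴×(262.9)⁴ = 1.12×10¹⁷ W.

λ_max ≈ 11.0 μm; P ≈ 1.12×10¹⁷ W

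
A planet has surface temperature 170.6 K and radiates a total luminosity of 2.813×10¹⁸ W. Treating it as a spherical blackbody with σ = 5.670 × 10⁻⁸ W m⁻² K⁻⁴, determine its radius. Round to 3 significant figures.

R ≈ 6.83×10⁷ m

L = 4πR²σT⁴ ⇒ R = √(L/(4πσT⁴)).
σT⁴ = 48.0285 W/m², so R = √(2.813×10¹⁸/(4π×48.0285)) = 6.83×10⁷ m.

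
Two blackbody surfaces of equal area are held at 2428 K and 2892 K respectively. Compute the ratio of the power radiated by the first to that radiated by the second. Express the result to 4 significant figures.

P₁/P₂ ≈ 0.4968

With equal areas, P₁/P₂ = (T₁/T₂)⁴ = (2428/2892)⁴ = 0.4968.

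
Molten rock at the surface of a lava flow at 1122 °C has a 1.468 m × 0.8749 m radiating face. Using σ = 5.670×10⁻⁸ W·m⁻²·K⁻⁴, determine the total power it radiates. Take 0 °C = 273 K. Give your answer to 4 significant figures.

T = 1122 °C + 273 = 1395 K.
Area A = 1.468 × 0.8749 = 1.28435 m².
P = σAT⁴ = 5.670×10⁻⁸ × 1.28435 × (1395)⁴ = 2.758×10⁵ W.

P ≈ 2.758×10⁵ W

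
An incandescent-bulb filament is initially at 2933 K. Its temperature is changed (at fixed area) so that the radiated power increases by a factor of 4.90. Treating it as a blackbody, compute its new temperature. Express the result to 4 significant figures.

P ∝ T⁴, so T₂/T₁ = (P₂/P₁)^(1/4) = (4.90)^(1/4) = 1.48782.
T₂ = 2933 × 1.48782 = 4364 K.

T₂ ≈ 4364 K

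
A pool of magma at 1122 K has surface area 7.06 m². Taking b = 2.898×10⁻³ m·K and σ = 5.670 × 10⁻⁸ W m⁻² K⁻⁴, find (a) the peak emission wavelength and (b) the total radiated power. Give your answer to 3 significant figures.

λ_max ≈ 2.58×10³ nm; P ≈ 6.34×10⁵ W

(a) λ_max = b/T = 2.898×10⁻³/1122 = 2.583×10⁻⁶ m = 2.58×10³ nm.
Area A = 7.06 m².
(b) P = σAT⁴ = 5.670×10⁻⁸×7.06×(1122)⁴ = 6.34×10⁵ W.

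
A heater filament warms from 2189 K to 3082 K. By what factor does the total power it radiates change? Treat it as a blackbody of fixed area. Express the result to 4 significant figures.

P₂/P₁ ≈ 3.930

P ∝ T⁴, so P₂/P₁ = (T₂/T₁)⁴ = (3082/2189)⁴ = (1.40795)⁴ = 3.930.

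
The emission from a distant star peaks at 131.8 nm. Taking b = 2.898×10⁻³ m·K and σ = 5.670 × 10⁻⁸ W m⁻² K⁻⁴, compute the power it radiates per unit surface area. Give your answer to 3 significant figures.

Wien's law: T = b/λ_max = 2.898×10⁻³/1.318×10⁻⁷ = 21987.9 K.
Then I = σT⁴ = 5.670×10⁻⁸×(21987.9)⁴ = 1.33×10¹⁰ W/m².

I ≈ 1.33×10¹⁰ W/m²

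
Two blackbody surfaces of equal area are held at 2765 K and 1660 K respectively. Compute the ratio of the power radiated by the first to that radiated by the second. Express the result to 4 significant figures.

With equal areas, P₁/P₂ = (T₁/T₂)⁴ = (2765/1660)⁴ = 7.697.

P₁/P₂ ≈ 7.697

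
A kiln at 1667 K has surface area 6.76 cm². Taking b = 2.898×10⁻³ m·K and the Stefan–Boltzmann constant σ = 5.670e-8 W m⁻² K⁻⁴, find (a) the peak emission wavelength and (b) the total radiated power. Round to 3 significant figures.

λ_max ≈ 1.74 μm; P ≈ 296 W

(a) λ_max = b/T = 2.898×10⁻³/1667 = 1.738×10⁻⁶ m = 1.74 μm.
Area A = 6.76 cm² = 6.76×10⁻⁴ m².
(b) P = σAT⁴ = 5.670×10⁻⁸×6.76×10⁻⁴×(1667)⁴ = 296 W.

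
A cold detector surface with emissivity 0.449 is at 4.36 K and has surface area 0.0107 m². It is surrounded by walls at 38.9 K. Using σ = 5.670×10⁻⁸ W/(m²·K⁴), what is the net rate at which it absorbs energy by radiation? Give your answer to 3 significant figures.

Net gain ≈ 6.24×10⁻⁴ W

Area A = 0.0107 m².
Net radiated power P_net = εσA(T⁴ − T₀⁴) = 0.449×5.670×10⁻⁸×0.0107×(4.36⁴ − 38.9⁴).
T⁴ − T₀⁴ = 361.365 − 2.28980×10⁶ = -2.28944×10⁶ K⁴, so P_net = -6.24×10⁻⁴ W — negative, meaning a net gain of 6.24×10⁻⁴ W.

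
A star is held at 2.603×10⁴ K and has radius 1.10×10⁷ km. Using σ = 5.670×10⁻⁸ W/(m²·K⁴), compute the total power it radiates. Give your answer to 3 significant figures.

Surface area A = 4πR² = 4π(1.10×10¹⁰ m)² = 1.52053×10²¹ m².
P = σAT⁴ = 5.670×10⁻⁸ × 1.52053×10²¹ × (2.603×10⁴)⁴ = 3.96×10³¹ W.

P ≈ 3.96×10³¹ W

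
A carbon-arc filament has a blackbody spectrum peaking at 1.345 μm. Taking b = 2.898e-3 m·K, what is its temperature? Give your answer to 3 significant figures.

T ≈ 2.15×10³ K

Wien's law gives T = b/λ_max = (2.898×10⁻³ m·K)/(1.345×10⁻⁶ m) = 2.15×10³ K.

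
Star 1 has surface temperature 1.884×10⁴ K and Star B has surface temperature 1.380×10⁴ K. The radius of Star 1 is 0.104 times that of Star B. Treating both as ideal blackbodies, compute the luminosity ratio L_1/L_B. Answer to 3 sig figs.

L_1/L_B ≈ 0.0376

L ∝ R²T⁴, so L_1/L_B = (R_1/R_B)²(T_1/T_B)⁴ = (0.104)² × (1.884×10⁴/1.380×10⁴)⁴ = 0.010816 × 3.47382 = 0.0376.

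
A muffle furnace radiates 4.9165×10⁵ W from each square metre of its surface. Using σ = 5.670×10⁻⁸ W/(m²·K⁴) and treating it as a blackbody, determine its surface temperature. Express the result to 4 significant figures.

I = σT⁴, so T = (I/σ)^(1/4) = (4.9165×10⁵/(5.670×10⁻⁸))^(1/4) = 1716 K.

T ≈ 1716 K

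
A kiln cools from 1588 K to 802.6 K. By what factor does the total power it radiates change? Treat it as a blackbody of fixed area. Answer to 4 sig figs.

P ∝ T⁴, so P₂/P₁ = (T₂/T₁)⁴ = (802.6/1588)⁴ = (0.505416)⁴ = 0.06525.

P₂/P₁ ≈ 0.06525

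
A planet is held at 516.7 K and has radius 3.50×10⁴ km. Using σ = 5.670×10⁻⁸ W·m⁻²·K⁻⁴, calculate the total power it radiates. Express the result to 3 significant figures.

Surface area A = 4πR² = 4π(3.50×10⁷ m)² = 1.53938×10¹⁶ m².
P = σAT⁴ = 5.670×10⁻⁸ × 1.53938×10¹⁶ × (516.7)⁴ = 6.22×10¹⁹ W.

P ≈ 6.22×10¹⁹ W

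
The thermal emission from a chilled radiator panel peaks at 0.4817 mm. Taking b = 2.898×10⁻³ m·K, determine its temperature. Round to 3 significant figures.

Wien's law gives T = b/λ_max = (2.898×10⁻³ m·K)/(4.817×10⁻⁴ m) = 6.02 K.

T ≈ 6.02 K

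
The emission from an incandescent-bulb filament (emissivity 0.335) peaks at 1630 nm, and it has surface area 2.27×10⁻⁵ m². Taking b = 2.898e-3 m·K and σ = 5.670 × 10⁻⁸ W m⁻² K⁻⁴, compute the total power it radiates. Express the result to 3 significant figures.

Wien's law: T = b/λ_max = 2.898×10⁻³/1.630×10⁻⁶ = 1777.91 K.
Area A = 2.27×10⁻⁵ m².
Then P = εσAT⁴ = 0.335×5.670×10⁻⁸×2.27×10⁻⁵×(1777.91)⁴ = 4.31 W.

P ≈ 4.31 W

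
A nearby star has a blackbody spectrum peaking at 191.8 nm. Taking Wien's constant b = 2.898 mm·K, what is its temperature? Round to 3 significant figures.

Wien's law gives T = b/λ_max = (2.898×10⁻³ m·K)/(1.918×10⁻⁷ m) = 1.51×10⁴ K.

T ≈ 1.51×10⁴ K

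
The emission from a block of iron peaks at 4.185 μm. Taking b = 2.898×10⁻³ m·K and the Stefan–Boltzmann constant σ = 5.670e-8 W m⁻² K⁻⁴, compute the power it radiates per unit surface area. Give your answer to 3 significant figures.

Wien's law: T = b/λ_max = 2.898×10⁻³/4.185×10⁻⁶ = 692.473 K.
Then I = σT⁴ = 5.670×10⁻⁸×(692.473)⁴ = 1.30×10⁴ W/m².

I ≈ 1.30×10⁴ W/m²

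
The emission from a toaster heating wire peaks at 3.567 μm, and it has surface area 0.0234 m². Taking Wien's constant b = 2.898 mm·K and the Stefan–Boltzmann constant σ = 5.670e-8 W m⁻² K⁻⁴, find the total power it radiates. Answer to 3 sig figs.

P ≈ 578 W

Wien's law: T = b/λ_max = 2.898×10⁻³/3.567×10⁻⁶ = 812.447 K.
Area A = 0.0234 m².
Then P = σAT⁴ = 5.670×10⁻⁸×0.0234×(812.447)⁴ = 578 W.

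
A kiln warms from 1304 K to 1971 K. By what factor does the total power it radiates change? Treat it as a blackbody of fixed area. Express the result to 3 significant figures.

P ∝ T⁴, so P₂/P₁ = (T₂/T₁)⁴ = (1971/1304)⁴ = (1.51150)⁴ = 5.22.

P₂/P₁ ≈ 5.22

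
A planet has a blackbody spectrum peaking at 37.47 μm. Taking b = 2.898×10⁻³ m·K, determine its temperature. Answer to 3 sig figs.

T ≈ 77.3 K

Wien's law gives T = b/λ_max = (2.898×10⁻³ m·K)/(3.747×10⁻⁵ m) = 77.3 K.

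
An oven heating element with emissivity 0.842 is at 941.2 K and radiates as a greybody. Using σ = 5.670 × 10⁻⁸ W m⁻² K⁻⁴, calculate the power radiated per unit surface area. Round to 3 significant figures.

I ≈ 3.75×10⁴ W/m²

Stefan–Boltzmann: I = εσT⁴ = 0.842 × 5.670×10⁻⁸ × (941.2)⁴ = 3.75×10⁴ W/m².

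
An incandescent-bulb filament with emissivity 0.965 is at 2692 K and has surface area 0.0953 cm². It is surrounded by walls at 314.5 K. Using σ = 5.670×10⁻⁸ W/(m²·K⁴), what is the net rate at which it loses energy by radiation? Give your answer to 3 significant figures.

Net loss ≈ 27.4 W

Area A = 0.0953 cm² = 9.53×10⁻⁶ m².
Net radiated power P_net = εσA(T⁴ − T₀⁴) = 0.965×5.670×10⁻⁸×9.53×10⁻⁶×(2692⁴ − 314.5⁴).
T⁴ − T₀⁴ = 5.25170×10¹³ − 9.78324×10⁹ = 5.25072×10¹³ K⁴, so P_net = 27.4 W.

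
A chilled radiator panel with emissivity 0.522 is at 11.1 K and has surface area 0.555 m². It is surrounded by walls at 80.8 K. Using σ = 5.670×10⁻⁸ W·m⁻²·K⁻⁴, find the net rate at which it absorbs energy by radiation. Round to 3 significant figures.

Area A = 0.555 m².
Net radiated power P_net = εσA(T⁴ − T₀⁴) = 0.522×5.670×10⁻⁸×0.555×(11.1⁴ − 80.8⁴).
T⁴ − T₀⁴ = 15180.7 − 4.26231×10⁷ = -4.26079×10⁷ K⁴, so P_net = -0.700 W — negative, meaning a net gain of 0.700 W.

Net gain ≈ 0.700 W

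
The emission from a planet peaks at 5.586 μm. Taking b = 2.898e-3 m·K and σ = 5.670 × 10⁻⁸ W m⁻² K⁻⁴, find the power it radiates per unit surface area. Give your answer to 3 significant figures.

Wien's law: T = b/λ_max = 2.898×10⁻³/5.586×10⁻⁶ = 518.797 K.
Then I = σT⁴ = 5.670×10⁻⁸×(518.797)⁴ = 4.11×10³ W/m².

I ≈ 4.11×10³ W/m²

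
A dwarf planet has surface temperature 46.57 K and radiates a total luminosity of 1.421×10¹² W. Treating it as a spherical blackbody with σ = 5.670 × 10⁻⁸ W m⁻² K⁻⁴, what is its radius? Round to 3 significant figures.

L = 4πR²σT⁴ ⇒ R = √(L/(4πσT⁴)).
σT⁴ = 0.266691 W/m², so R = √(1.421×10¹²/(4π×0.266691)) = 6.51×10⁵ m.

R ≈ 6.51×10⁵ m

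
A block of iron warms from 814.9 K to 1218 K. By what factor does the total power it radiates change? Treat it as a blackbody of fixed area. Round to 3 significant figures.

P ∝ T⁴, so P₂/P₁ = (T₂/T₁)⁴ = (1218/814.9)⁴ = (1.49466)⁴ = 4.99.

P₂/P₁ ≈ 4.99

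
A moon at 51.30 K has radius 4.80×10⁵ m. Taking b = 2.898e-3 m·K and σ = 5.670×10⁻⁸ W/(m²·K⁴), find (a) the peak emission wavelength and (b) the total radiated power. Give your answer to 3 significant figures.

(a) λ_max = b/T = 2.898×10⁻³/51.30 = 5.649×10⁻⁵ m = 56.5 μm.
Surface area A = 4πR² = 4π(4.80×10⁵ m)² = 2.89529×10¹² m².
(b) P = σAT⁴ = 5.670×10⁻⁸×2.89529×10¹²×(51.30)⁴ = 1.14×10¹² W.

λ_max ≈ 56.5 μm; P ≈ 1.14×10¹² W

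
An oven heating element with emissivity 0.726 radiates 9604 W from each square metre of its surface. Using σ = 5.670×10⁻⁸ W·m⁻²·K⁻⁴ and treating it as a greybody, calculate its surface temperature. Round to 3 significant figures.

T ≈ 695 K

I = εσT⁴, so T = (I/εσ)^(1/4) = (9604/(0.726×5.670×10⁻⁸))^(1/4) = 695 K.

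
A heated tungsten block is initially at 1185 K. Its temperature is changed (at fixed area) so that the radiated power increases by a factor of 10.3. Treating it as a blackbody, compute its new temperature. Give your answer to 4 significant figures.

T₂ ≈ 2123 K

P ∝ T⁴, so T₂/T₁ = (P₂/P₁)^(1/4) = (10.3)^(1/4) = 1.79147.
T₂ = 1185 × 1.79147 = 2123 K.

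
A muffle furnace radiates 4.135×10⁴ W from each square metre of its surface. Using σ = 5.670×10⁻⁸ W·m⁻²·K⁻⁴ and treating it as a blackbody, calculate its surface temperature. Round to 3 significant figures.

I = σT⁴, so T = (I/σ)^(1/4) = (4.135×10⁴/(5.670×10⁻⁸))^(1/4) = 924 K.

T ≈ 924 K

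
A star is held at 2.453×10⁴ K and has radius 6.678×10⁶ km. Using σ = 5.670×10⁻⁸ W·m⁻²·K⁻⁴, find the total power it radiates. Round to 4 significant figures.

Surface area A = 4πR² = 4π(6.678×10⁹ m)² = 5.60406×10²⁰ m².
P = σAT⁴ = 5.670×10⁻⁸ × 5.60406×10²⁰ × (2.453×10⁴)⁴ = 1.150×10³¹ W.

P ≈ 1.150×10³¹ W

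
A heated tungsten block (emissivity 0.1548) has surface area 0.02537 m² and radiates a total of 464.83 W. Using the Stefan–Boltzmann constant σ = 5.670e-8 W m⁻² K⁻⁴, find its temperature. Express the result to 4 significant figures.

Area A = 0.02537 m².
P = εσAT⁴ ⇒ T = (P/(εσA))^(1/4) = (464.83/(0.1548×5.670×10⁻⁸×0.02537))^(1/4) = 1202 K.

T ≈ 1202 K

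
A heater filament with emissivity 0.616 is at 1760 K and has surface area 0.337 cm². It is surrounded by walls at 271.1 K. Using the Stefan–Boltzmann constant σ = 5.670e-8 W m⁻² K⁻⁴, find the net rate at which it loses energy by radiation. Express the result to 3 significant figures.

Area A = 0.337 cm² = 3.37×10⁻⁵ m².
Net radiated power P_net = εσA(T⁴ − T₀⁴) = 0.616×5.670×10⁻⁸×3.37×10⁻⁵×(1760⁴ − 271.1⁴).
T⁴ − T₀⁴ = 9.59513×10¹² − 5.40155×10⁹ = 9.58973×10¹² K⁴, so P_net = 11.3 W.

Net loss ≈ 11.3 W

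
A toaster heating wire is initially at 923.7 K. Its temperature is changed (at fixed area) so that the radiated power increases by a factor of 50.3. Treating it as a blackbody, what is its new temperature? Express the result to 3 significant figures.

T₂ ≈ 2.46×10³ K

P ∝ T⁴, so T₂/T₁ = (P₂/P₁)^(1/4) = (50.3)^(1/4) = 2.66313.
T₂ = 923.7 × 2.66313 = 2.46×10³ K.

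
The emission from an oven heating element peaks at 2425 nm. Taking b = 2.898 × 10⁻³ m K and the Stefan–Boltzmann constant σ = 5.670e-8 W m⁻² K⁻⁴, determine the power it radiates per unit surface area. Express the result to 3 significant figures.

Wien's law: T = b/λ_max = 2.898×10⁻³/2.425×10⁻⁶ = 1195.05 K.
Then I = σT⁴ = 5.670×10⁻⁸×(1195.05)⁴ = 1.16×10⁵ W/m².

I ≈ 1.16×10⁵ W/m²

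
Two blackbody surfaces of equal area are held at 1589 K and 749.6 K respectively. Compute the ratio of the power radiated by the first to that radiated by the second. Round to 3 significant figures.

P₁/P₂ ≈ 20.2

With equal areas, P₁/P₂ = (T₁/T₂)⁴ = (1589/749.6)⁴ = 20.2.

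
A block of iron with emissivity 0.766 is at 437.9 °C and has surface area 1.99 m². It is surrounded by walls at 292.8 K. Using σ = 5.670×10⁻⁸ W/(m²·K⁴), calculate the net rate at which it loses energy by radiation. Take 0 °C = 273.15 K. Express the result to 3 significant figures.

Net loss ≈ 2.15×10⁴ W

T = 437.9 °C + 273.15 = 711.05 K.
Area A = 1.99 m².
Net radiated power P_net = εσA(T⁴ − T₀⁴) = 0.766×5.670×10⁻⁸×1.99×(711.05⁴ − 292.8⁴).
T⁴ − T₀⁴ = 2.55623×10¹¹ − 7.34995×10⁹ = 2.48273×10¹¹ K⁴, so P_net = 2.15×10⁴ W.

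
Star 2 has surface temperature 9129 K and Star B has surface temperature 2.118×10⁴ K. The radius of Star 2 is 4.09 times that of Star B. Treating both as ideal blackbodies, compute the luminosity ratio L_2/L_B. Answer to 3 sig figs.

L ∝ R²T⁴, so L_2/L_B = (R_2/R_B)²(T_2/T_B)⁴ = (4.09)² × (9129/2.118×10⁴)⁴ = 16.7281 × 0.0345135 = 0.577.

L_2/L_B ≈ 0.577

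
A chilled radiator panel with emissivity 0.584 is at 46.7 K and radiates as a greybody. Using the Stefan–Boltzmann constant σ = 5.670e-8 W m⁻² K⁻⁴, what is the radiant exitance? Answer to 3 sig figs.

Stefan–Boltzmann: I = εσT⁴ = 0.584 × 5.670×10⁻⁸ × (46.7)⁴ = 0.157 W/m².

I ≈ 0.157 W/m²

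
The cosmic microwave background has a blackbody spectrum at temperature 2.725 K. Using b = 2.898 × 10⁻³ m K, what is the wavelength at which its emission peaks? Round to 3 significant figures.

λ_max ≈ 1.06 mm

Wien's displacement law: λ_max = b/T = (2.898×10⁻³ m·K)/(2.725 K) = 1.063×10⁻³ m.
That is 1.06 mm, in the microwave range.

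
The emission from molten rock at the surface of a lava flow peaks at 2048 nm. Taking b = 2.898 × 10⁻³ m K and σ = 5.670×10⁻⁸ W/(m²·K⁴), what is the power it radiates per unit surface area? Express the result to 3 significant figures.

I ≈ 2.27×10⁵ W/m²

Wien's law: T = b/λ_max = 2.898×10⁻³/2.048×10⁻⁶ = 1415.04 K.
Then I = σT⁴ = 5.670×10⁻⁸×(1415.04)⁴ = 2.27×10⁵ W/m².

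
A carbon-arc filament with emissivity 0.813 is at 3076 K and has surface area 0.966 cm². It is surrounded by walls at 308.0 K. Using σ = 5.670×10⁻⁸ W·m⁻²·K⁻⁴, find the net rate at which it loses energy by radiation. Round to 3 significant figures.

Net loss ≈ 399 W

Area A = 0.966 cm² = 9.66×10⁻⁵ m².
Net radiated power P_net = εσA(T⁴ − T₀⁴) = 0.813×5.670×10⁻⁸×9.66×10⁻⁵×(3076⁴ − 308.0⁴).
T⁴ − T₀⁴ = 8.95252×10¹³ − 8.99918×10⁹ = 8.95162×10¹³ K⁴, so P_net = 399 W.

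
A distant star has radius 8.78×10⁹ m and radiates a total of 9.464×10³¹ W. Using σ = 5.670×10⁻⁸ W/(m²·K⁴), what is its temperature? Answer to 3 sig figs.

T ≈ 3.62×10⁴ K

Surface area A = 4πR² = 4π(8.78×10⁹ m)² = 9.68721×10²⁰ m².
P = σAT⁴ ⇒ T = (P/(σA))^(1/4) = (9.464×10³¹/(5.670×10⁻⁸×9.68721×10²⁰))^(1/4) = 3.62×10⁴ K.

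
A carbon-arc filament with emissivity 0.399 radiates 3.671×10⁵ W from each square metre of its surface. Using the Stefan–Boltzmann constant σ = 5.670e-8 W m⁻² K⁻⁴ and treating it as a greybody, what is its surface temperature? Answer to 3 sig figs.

I = εσT⁴, so T = (I/εσ)^(1/4) = (3.671×10⁵/(0.399×5.670×10⁻⁸))^(1/4) = 2.01×10³ K.

T ≈ 2.01×10³ K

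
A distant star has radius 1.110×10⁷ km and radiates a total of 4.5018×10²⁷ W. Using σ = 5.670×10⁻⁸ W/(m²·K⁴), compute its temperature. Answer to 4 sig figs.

T ≈ 2676 K

Surface area A = 4πR² = 4π(1.110×10¹⁰ m)² = 1.54830×10²¹ m².
P = σAT⁴ ⇒ T = (P/(σA))^(1/4) = (4.5018×10²⁷/(5.670×10⁻⁸×1.54830×10²¹))^(1/4) = 2676 K.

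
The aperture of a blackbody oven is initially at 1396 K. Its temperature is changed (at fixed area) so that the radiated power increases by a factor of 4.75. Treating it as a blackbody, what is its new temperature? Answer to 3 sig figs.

P ∝ T⁴, so T₂/T₁ = (P₂/P₁)^(1/4) = (4.75)^(1/4) = 1.47630.
T₂ = 1396 × 1.47630 = 2.06×10³ K.

T₂ ≈ 2.06×10³ K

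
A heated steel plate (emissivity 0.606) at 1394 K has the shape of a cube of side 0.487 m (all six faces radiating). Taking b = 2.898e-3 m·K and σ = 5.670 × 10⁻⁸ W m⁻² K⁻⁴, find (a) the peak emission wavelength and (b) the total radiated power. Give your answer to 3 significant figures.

(a) λ_max = b/T = 2.898×10⁻³/1394 = 2.079×10⁻⁶ m = 2.08 μm.
Area A = 6s² = 6×(0.487 m)² = 1.42301 m².
(b) P = εσAT⁴ = 0.606×5.670×10⁻⁸×1.42301×(1394)⁴ = 1.85×10⁵ W.

λ_max ≈ 2.08 μm; P ≈ 1.85×10⁵ W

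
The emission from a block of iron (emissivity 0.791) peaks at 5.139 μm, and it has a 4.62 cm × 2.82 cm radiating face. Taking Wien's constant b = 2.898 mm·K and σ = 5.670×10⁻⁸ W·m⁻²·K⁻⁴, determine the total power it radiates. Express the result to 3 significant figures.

Wien's law: T = b/λ_max = 2.898×10⁻³/5.139×10⁻⁶ = 563.923 K.
Area A = 0.0462 × 0.0282 = 1.30284×10⁻³ m².
Then P = εσAT⁴ = 0.791×5.670×10⁻⁸×1.30284×10⁻³×(563.923)⁴ = 5.91 W.

P ≈ 5.91 W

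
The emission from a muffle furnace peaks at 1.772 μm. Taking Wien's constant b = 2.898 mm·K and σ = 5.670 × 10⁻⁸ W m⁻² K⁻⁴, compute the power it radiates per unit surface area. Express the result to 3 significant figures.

I ≈ 4.06×10⁵ W/m²

Wien's law: T = b/λ_max = 2.898×10⁻³/1.772×10⁻⁶ = 1635.44 K.
Then I = σT⁴ = 5.670×10⁻⁸×(1635.44)⁴ = 4.06×10⁵ W/m².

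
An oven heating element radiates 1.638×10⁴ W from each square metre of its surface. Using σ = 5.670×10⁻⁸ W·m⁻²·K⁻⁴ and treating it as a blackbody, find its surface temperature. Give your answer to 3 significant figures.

T ≈ 733 K

I = σT⁴, so T = (I/σ)^(1/4) = (1.638×10⁴/(5.670×10⁻⁸))^(1/4) = 733 K.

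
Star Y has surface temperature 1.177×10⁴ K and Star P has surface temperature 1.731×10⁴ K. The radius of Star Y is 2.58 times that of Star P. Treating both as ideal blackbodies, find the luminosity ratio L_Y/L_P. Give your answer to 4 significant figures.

L_Y/L_P ≈ 1.423

L ∝ R²T⁴, so L_Y/L_P = (R_Y/R_P)²(T_Y/T_P)⁴ = (2.58)² × (1.177×10⁴/1.731×10⁴)⁴ = 6.6564 × 0.213756 = 1.423.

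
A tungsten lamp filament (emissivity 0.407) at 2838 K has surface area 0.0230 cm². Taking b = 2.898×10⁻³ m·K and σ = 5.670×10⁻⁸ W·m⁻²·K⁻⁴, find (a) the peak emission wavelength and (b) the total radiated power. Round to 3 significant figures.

λ_max ≈ 1.02×10³ nm; P ≈ 3.44 W

(a) λ_max = b/T = 2.898×10⁻³/2838 = 1.021×10⁻⁶ m = 1.02×10³ nm.
Area A = 0.0230 cm² = 2.30×10⁻⁶ m².
(b) P = εσAT⁴ = 0.407×5.670×10⁻⁸×2.30×10⁻⁶×(2838)⁴ = 3.44 W.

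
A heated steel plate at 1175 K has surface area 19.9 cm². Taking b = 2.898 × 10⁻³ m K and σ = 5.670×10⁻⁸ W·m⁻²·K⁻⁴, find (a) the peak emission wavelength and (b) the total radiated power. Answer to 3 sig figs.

(a) λ_max = b/T = 2.898×10⁻³/1175 = 2.466×10⁻⁶ m = 2.47 μm.
Area A = 19.9 cm² = 1.99×10⁻³ m².
(b) P = σAT⁴ = 5.670×10⁻⁸×1.99×10⁻³×(1175)⁴ = 215 W.

λ_max ≈ 2.47 μm; P ≈ 215 W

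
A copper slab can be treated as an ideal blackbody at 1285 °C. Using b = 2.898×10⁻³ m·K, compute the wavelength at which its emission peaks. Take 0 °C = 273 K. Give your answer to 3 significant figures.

T = 1285 °C + 273 = 1558 K.
Wien's displacement law: λ_max = b/T = (2.898×10⁻³ m·K)/(1558 K) = 1.860×10⁻⁶ m.
That is 1.86 μm, in the infrared range.

λ_max ≈ 1.86 μm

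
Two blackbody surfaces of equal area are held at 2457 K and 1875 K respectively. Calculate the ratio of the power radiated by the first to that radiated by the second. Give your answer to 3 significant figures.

With equal areas, P₁/P₂ = (T₁/T₂)⁴ = (2457/1875)⁴ = 2.95.

P₁/P₂ ≈ 2.95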